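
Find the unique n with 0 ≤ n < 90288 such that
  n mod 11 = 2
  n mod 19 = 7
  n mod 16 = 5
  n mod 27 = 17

27557

From n ≡ 2 (mod 11) write n = 2 + 11t. Substituting into n ≡ 7 (mod 19) gives 11t ≡ 5 (mod 19), and since 11⁻¹ ≡ 7 (mod 19), t ≡ 16. Hence n ≡ 2 + 11·16 = 178 (mod 209).
From n ≡ 178 (mod 209) write n = 178 + 209t. Substituting into n ≡ 5 (mod 16) gives 209t ≡ 3 (mod 16), and since 1⁻¹ ≡ 1 (mod 16), t ≡ 3. Hence n ≡ 178 + 209·3 = 805 (mod 3344).
From n ≡ 805 (mod 3344) write n = 805 + 3344t. Substituting into n ≡ 17 (mod 27) gives 3344t ≡ 22 (mod 27), and since 23⁻¹ ≡ 20 (mod 27), t ≡ 8. Hence n ≡ 805 + 3344·8 = 27557 (mod 90288).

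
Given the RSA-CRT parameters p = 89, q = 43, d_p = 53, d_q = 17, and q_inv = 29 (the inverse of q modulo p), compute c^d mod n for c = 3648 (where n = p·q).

m₁ = c^(d_p) mod p: c ≡ 88 (mod 89), and 88^53 mod 89 = 88.
m₂ = c^(d_q) mod q: c ≡ 36 (mod 43), and 36^17 mod 43 = 6.
h = q_inv·(m₁ − m₂) mod p = 29·(88 − 6) mod 89 = 64.
m = m₂ + h·q = 6 + 64·43 = 2758.

2758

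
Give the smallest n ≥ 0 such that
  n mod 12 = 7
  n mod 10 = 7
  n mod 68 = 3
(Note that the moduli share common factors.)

547

Combine the congruences pairwise.
gcd(12, 10) = 2 and 2 | (7 − 7), so the pair is consistent; merging gives n ≡ 7 (mod 60), where 60 = lcm(12, 10).
gcd(60, 68) = 4 and 4 | (3 − 7), so the pair is consistent; merging gives n ≡ 547 (mod 1020), where 1020 = lcm(60, 68).
The solution is unique modulo lcm(12, 10, 68) = 1020.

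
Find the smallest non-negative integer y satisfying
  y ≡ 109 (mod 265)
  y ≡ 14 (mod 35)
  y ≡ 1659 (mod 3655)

897134

Combine the congruences pairwise.
gcd(265, 35) = 5 and 5 | (14 − 109), so the pair is consistent; merging gives y ≡ 1169 (mod 1855), where 1855 = lcm(265, 35).
gcd(1855, 3655) = 5 and 5 | (1659 − 1169), so the pair is consistent; merging gives y ≡ 897134 (mod 1356005), where 1356005 = lcm(1855, 3655).
The solution is unique modulo lcm(265, 35, 3655) = 1356005.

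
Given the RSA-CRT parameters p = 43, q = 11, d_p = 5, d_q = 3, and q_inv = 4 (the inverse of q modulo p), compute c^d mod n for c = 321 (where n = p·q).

327

m₁ = c^(d_p) mod p: c ≡ 20 (mod 43), and 20^5 mod 43 = 26.
m₂ = c^(d_q) mod q: c ≡ 2 (mod 11), and 2^3 mod 11 = 8.
h = q_inv·(m₁ − m₂) mod p = 4·(26 − 8) mod 43 = 29.
m = m₂ + h·q = 8 + 29·11 = 327.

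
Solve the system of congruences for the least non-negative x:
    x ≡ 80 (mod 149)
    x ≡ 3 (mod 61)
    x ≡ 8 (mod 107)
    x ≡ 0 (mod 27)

4429701

The moduli are pairwise coprime; N = 149·61·107·27 = 26258121.
N/149 = 176229; 176229 ≡ 111 (mod 149); 111·98 ≡ 1, so inverse 98.
N/61 = 430461; 430461 ≡ 45 (mod 61); 45·19 ≡ 1, so inverse 19.
N/107 = 245403; 245403 ≡ 52 (mod 107); 52·35 ≡ 1, so inverse 35.
N/27 = 972523; 972523 ≡ 10 (mod 27); 10·19 ≡ 1, so inverse 19.
x ≡ 80·176229·98 + 3·430461·19 + 8·245403·35 + 0·972523·19 = 1474884477.
1474884477 mod 26258121 = 4429701.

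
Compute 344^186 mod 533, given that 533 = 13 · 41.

467

Mod 13: 344 ≡ 6; by Fermat, exponent reduces to 186 mod 12 = 6; 6^6 ≡ 12 (mod 13).
Mod 41: 344 ≡ 16; by Fermat, exponent reduces to 186 mod 40 = 26; 16^26 ≡ 16 (mod 41).
Combine by CRT: x ≡ 12 (mod 13), x ≡ 16 (mod 41) ⇒ x ≡ 467 (mod 533).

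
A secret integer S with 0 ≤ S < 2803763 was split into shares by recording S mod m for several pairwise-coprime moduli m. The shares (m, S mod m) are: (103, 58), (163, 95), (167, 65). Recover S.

From S ≡ 58 (mod 103) write S = 58 + 103t. Substituting into S ≡ 95 (mod 163) gives 103t ≡ 37 (mod 163), and since 103⁻¹ ≡ 19 (mod 163), t ≡ 51. Hence S ≡ 58 + 103·51 = 5311 (mod 16789).
From S ≡ 5311 (mod 16789) write S = 5311 + 16789t. Substituting into S ≡ 65 (mod 167) gives 16789t ≡ 98 (mod 167), and since 89⁻¹ ≡ 152 (mod 167), t ≡ 33. Hence S ≡ 5311 + 16789·33 = 559348 (mod 2803763).

559348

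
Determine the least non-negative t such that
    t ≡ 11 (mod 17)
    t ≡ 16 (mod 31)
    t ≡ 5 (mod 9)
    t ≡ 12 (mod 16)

The moduli are pairwise coprime; N = 17·31·9·16 = 75888.
N/17 = 4464; 4464 ≡ 10 (mod 17); 10·12 ≡ 1, so inverse 12.
N/31 = 2448; 2448 ≡ 30 (mod 31); 30·30 ≡ 1, so inverse 30.
N/9 = 8432; 8432 ≡ 8 (mod 9); 8·8 ≡ 1, so inverse 8.
N/16 = 4743; 4743 ≡ 7 (mod 16); 7·7 ≡ 1, so inverse 7.
t ≡ 11·4464·12 + 16·2448·30 + 5·8432·8 + 12·4743·7 = 2499980.
2499980 mod 75888 = 71564.

71564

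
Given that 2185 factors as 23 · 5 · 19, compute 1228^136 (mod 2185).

121

Mod 23: 1228 ≡ 9; by Fermat, exponent reduces to 136 mod 22 = 4; 9^4 ≡ 6 (mod 23).
Mod 5: 1228 ≡ 3; since 4 | 136, by Fermat 3^136 ≡ 1 (mod 5).
Mod 19: 1228 ≡ 12; by Fermat, exponent reduces to 136 mod 18 = 10; 12^10 ≡ 7 (mod 19).
Combine by CRT: x ≡ 6 (mod 23), x ≡ 1 (mod 5), x ≡ 7 (mod 19) ⇒ x ≡ 121 (mod 2185).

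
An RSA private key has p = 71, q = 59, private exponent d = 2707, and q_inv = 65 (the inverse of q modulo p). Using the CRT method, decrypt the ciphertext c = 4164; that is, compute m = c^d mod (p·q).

d_p = d mod (p−1) = 2707 mod 70 = 47; d_q = d mod (q−1) = 39.
m₁ = c^(d_p) mod p: c ≡ 46 (mod 71), and 46^47 mod 71 = 14.
m₂ = c^(d_q) mod q: c ≡ 34 (mod 59), and 34^39 mod 59 = 43.
h = q_inv·(m₁ − m₂) mod p = 65·(14 − 43) mod 71 = 32.
m = m₂ + h·q = 43 + 32·59 = 1931.

1931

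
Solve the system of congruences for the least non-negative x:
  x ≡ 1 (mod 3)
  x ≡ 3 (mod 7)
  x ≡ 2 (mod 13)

From x ≡ 1 (mod 3) write x = 1 + 3t. Substituting into x ≡ 3 (mod 7) gives 3t ≡ 2 (mod 7), and since 3⁻¹ ≡ 5 (mod 7), t ≡ 3. Hence x ≡ 1 + 3·3 = 10 (mod 21).
From x ≡ 10 (mod 21) write x = 10 + 21t. Substituting into x ≡ 2 (mod 13) gives 21t ≡ 5 (mod 13), and since 8⁻¹ ≡ 5 (mod 13), t ≡ 12. Hence x ≡ 10 + 21·12 = 262 (mod 273).

262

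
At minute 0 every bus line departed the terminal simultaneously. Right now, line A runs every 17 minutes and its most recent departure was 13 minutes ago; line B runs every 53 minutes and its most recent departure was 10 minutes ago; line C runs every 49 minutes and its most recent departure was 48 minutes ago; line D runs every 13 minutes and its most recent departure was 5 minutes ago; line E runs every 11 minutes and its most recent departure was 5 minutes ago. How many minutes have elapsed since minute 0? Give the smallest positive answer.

From t ≡ 13 (mod 17) write t = 13 + 17s. Substituting into t ≡ 10 (mod 53) gives 17s ≡ 50 (mod 53), and since 17⁻¹ ≡ 25 (mod 53), s ≡ 31. Hence t ≡ 13 + 17·31 = 540 (mod 901).
From t ≡ 540 (mod 901) write t = 540 + 901s. Substituting into t ≡ 48 (mod 49) gives 901s ≡ 47 (mod 49), and since 19⁻¹ ≡ 31 (mod 49), s ≡ 36. Hence t ≡ 540 + 901·36 = 32976 (mod 44149).
From t ≡ 32976 (mod 44149) write t = 32976 + 44149s. Substituting into t ≡ 5 (mod 13) gives 44149s ≡ 10 (mod 13), and since 1⁻¹ ≡ 1 (mod 13), s ≡ 10. Hence t ≡ 32976 + 44149·10 = 474466 (mod 573937).
From t ≡ 474466 (mod 573937) write t = 474466 + 573937s. Substituting into t ≡ 5 (mod 11) gives 573937s ≡ 2 (mod 11), and since 1⁻¹ ≡ 1 (mod 11), s ≡ 2. Hence t ≡ 474466 + 573937·2 = 1622340 (mod 6313307).

1622340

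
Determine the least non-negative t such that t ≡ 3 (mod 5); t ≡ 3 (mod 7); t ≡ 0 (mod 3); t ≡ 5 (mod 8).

213

From t ≡ 3 (mod 5) write t = 3 + 5s. Substituting into t ≡ 3 (mod 7) gives 5s ≡ 0 (mod 7), and since 5⁻¹ ≡ 3 (mod 7), s ≡ 0. Hence t ≡ 3 + 5·0 = 3 (mod 35).
From t ≡ 3 (mod 35) write t = 3 + 35s. Substituting into t ≡ 0 (mod 3) gives 35s ≡ 0 (mod 3), and since 2⁻¹ ≡ 2 (mod 3), s ≡ 0. Hence t ≡ 3 + 35·0 = 3 (mod 105).
From t ≡ 3 (mod 105) write t = 3 + 105s. Substituting into t ≡ 5 (mod 8) gives 105s ≡ 2 (mod 8), and since 1⁻¹ ≡ 1 (mod 8), s ≡ 2. Hence t ≡ 3 + 105·2 = 213 (mod 840).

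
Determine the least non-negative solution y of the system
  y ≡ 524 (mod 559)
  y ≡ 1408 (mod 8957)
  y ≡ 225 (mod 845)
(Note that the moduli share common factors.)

547785

gcd(559, 8957) = 13 and 13 | (1408 − 524), so the pair is consistent; merging gives y ≡ 162634 (mod 385151), where 385151 = lcm(559, 8957).
gcd(385151, 845) = 169 and 169 | (225 − 162634), so the pair is consistent; merging gives y ≡ 547785 (mod 1925755), where 1925755 = lcm(385151, 845).
The solution is unique modulo lcm(559, 8957, 845) = 1925755.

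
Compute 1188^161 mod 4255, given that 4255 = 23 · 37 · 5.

Mod 23: 1188 ≡ 15; by Fermat, exponent reduces to 161 mod 22 = 7; 15^7 ≡ 11 (mod 23).
Mod 37: 1188 ≡ 4; by Fermat, exponent reduces to 161 mod 36 = 17; 4^17 ≡ 28 (mod 37).
Mod 5: 1188 ≡ 3; by Fermat, exponent reduces to 161 mod 4 = 1; 3^1 ≡ 3 (mod 5).
Combine by CRT: x ≡ 11 (mod 23), x ≡ 28 (mod 37), x ≡ 3 (mod 5) ⇒ x ≡ 1138 (mod 4255).

1138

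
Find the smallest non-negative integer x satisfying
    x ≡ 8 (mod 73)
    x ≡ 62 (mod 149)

Combine the congruences pairwise.
From x ≡ 8 (mod 73) write x = 8 + 73t. Substituting into x ≡ 62 (mod 149) gives 73t ≡ 54 (mod 149), and since 73⁻¹ ≡ 49 (mod 149), t ≡ 113. Hence x ≡ 8 + 73·113 = 8257 (mod 10877).

8257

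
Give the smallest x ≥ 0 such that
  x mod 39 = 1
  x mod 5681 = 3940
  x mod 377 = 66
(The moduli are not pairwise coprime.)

Combine the congruences pairwise.
gcd(39, 5681) = 13 and 13 | (3940 − 1), so the pair is consistent; merging gives x ≡ 3940 (mod 17043), where 17043 = lcm(39, 5681).
gcd(17043, 377) = 13 and 13 | (66 − 3940), so the pair is consistent; merging gives x ≡ 310714 (mod 494247), where 494247 = lcm(17043, 377).
The solution is unique modulo lcm(39, 5681, 377) = 494247.

310714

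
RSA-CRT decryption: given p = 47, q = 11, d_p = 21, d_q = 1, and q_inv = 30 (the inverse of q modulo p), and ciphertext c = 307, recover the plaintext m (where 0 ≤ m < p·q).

m₁ = c^(d_p) mod p: c ≡ 25 (mod 47), and 25^21 mod 47 = 37.
m₂ = c^(d_q) mod q: c ≡ 10 (mod 11), and 10^1 mod 11 = 10.
h = q_inv·(m₁ − m₂) mod p = 30·(37 − 10) mod 47 = 11.
m = m₂ + h·q = 10 + 11·11 = 131.

131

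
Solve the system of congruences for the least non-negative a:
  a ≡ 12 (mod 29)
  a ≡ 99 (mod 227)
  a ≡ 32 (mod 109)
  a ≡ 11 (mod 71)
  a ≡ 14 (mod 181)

2488709832

The moduli are pairwise coprime; N = 29·227·109·71·181 = 9221196497.
N/29 = 317972293; 317972293 ≡ 24 (mod 29); 24·23 ≡ 1, so inverse 23.
N/227 = 40622011; 40622011 ≡ 134 (mod 227); 134·144 ≡ 1, so inverse 144.
N/109 = 84598133; 84598133 ≡ 72 (mod 109); 72·53 ≡ 1, so inverse 53.
N/71 = 129876007; 129876007 ≡ 38 (mod 71); 38·43 ≡ 1, so inverse 43.
N/181 = 50945837; 50945837 ≡ 129 (mod 181); 129·87 ≡ 1, so inverse 87.
a ≡ 12·317972293·23 + 99·40622011·144 + 32·84598133·53 + 11·129876007·43 + 14·50945837·87 = 933829556029.
933829556029 mod 9221196497 = 2488709832.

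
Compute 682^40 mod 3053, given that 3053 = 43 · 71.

2801

Mod 43: 682 ≡ 37; 37^40 ≡ 6 (mod 43).
Mod 71: 682 ≡ 43; 43^40 ≡ 32 (mod 71).
Combine by CRT: x ≡ 6 (mod 43), x ≡ 32 (mod 71) ⇒ x ≡ 2801 (mod 3053).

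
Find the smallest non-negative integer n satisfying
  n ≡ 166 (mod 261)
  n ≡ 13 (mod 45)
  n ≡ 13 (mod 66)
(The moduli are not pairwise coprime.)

1993

gcd(261, 45) = 9 and 9 | (13 − 166), so the pair is consistent; merging gives n ≡ 688 (mod 1305), where 1305 = lcm(261, 45).
gcd(1305, 66) = 3 and 3 | (13 − 688), so the pair is consistent; merging gives n ≡ 1993 (mod 28710), where 28710 = lcm(1305, 66).
The solution is unique modulo lcm(261, 45, 66) = 28710.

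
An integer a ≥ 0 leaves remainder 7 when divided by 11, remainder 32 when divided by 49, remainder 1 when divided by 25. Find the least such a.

From a ≡ 7 (mod 11) write a = 7 + 11t. Substituting into a ≡ 32 (mod 49) gives 11t ≡ 25 (mod 49), and since 11⁻¹ ≡ 9 (mod 49), t ≡ 29. Hence a ≡ 7 + 11·29 = 326 (mod 539).
From a ≡ 326 (mod 539) write a = 326 + 539t. Substituting into a ≡ 1 (mod 25) gives 539t ≡ 0 (mod 25), and since 14⁻¹ ≡ 9 (mod 25), t ≡ 0. Hence a ≡ 326 + 539·0 = 326 (mod 13475).

326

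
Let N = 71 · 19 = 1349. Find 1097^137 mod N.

545

Mod 71: 1097 ≡ 32; by Fermat, exponent reduces to 137 mod 70 = 67; 32^67 ≡ 48 (mod 71).
Mod 19: 1097 ≡ 14; by Fermat, exponent reduces to 137 mod 18 = 11; 14^11 ≡ 13 (mod 19).
Combine by CRT: x ≡ 48 (mod 71), x ≡ 13 (mod 19) ⇒ x ≡ 545 (mod 1349).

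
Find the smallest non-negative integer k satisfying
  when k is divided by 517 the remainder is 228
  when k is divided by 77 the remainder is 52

745

Combine the congruences pairwise.
gcd(517, 77) = 11 and 11 | (52 − 228), so the pair is consistent; merging gives k ≡ 745 (mod 3619), where 3619 = lcm(517, 77).
The solution is unique modulo lcm(517, 77) = 3619.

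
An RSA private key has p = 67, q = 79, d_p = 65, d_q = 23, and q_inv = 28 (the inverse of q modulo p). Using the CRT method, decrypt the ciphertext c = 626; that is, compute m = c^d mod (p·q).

1308

m₁ = c^(d_p) mod p: c ≡ 23 (mod 67), and 23^65 mod 67 = 35.
m₂ = c^(d_q) mod q: c ≡ 73 (mod 79), and 73^23 mod 79 = 44.
h = q_inv·(m₁ − m₂) mod p = 28·(35 − 44) mod 67 = 16.
m = m₂ + h·q = 44 + 16·79 = 1308.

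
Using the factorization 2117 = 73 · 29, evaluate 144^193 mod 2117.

Mod 73: 144 ≡ 71; by Fermat, exponent reduces to 193 mod 72 = 49; 71^49 ≡ 57 (mod 73).
Mod 29: 144 ≡ 28; by Fermat, exponent reduces to 193 mod 28 = 25; 28^25 ≡ 28 (mod 29).
Combine by CRT: x ≡ 57 (mod 73), x ≡ 28 (mod 29) ⇒ x ≡ 57 (mod 2117).

57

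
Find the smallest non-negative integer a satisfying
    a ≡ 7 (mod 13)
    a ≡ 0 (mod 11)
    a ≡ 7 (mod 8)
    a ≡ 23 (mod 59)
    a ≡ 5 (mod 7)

182215

The moduli are pairwise coprime; N = 13·11·8·59·7 = 472472.
N/13 = 36344; 36344 ≡ 9 (mod 13); 9·3 ≡ 1, so inverse 3.
N/11 = 42952; 42952 ≡ 8 (mod 11); 8·7 ≡ 1, so inverse 7.
N/8 = 59059; 59059 ≡ 3 (mod 8); 3·3 ≡ 1, so inverse 3.
N/59 = 8008; 8008 ≡ 43 (mod 59); 43·11 ≡ 1, so inverse 11.
N/7 = 67496; 67496 ≡ 2 (mod 7); 2·4 ≡ 1, so inverse 4.
a ≡ 7·36344·3 + 0·42952·7 + 7·59059·3 + 23·8008·11 + 5·67496·4 = 5379407.
5379407 mod 472472 = 182215.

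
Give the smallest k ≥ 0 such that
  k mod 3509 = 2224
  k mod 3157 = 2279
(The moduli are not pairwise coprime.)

gcd(3509, 3157) = 11 and 11 | (2279 − 2224), so the pair is consistent; merging gives k ≡ 160129 (mod 1007083), where 1007083 = lcm(3509, 3157).
The solution is unique modulo lcm(3509, 3157) = 1007083.

160129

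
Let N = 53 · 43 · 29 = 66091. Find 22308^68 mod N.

Mod 53: 22308 ≡ 48; by Fermat, exponent reduces to 68 mod 52 = 16; 48^16 ≡ 13 (mod 53).
Mod 43: 22308 ≡ 34; by Fermat, exponent reduces to 68 mod 42 = 26; 34^26 ≡ 10 (mod 43).
Mod 29: 22308 ≡ 7; by Fermat, exponent reduces to 68 mod 28 = 12; 7^12 ≡ 16 (mod 29).
Combine by CRT: x ≡ 13 (mod 53), x ≡ 10 (mod 43), x ≡ 16 (mod 29) ⇒ x ≡ 34410 (mod 66091).

34410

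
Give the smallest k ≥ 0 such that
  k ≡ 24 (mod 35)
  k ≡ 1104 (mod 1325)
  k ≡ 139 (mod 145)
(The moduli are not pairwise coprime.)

138904

gcd(35, 1325) = 5 and 5 | (1104 − 24), so the pair is consistent; merging gives k ≡ 9054 (mod 9275), where 9275 = lcm(35, 1325).
gcd(9275, 145) = 5 and 5 | (139 − 9054), so the pair is consistent; merging gives k ≡ 138904 (mod 268975), where 268975 = lcm(9275, 145).
The solution is unique modulo lcm(35, 1325, 145) = 268975.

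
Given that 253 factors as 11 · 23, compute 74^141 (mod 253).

Mod 11: 74 ≡ 8; by Fermat, exponent reduces to 141 mod 10 = 1; 8^1 ≡ 8 (mod 11).
Mod 23: 74 ≡ 5; by Fermat, exponent reduces to 141 mod 22 = 9; 5^9 ≡ 11 (mod 23).
Combine by CRT: x ≡ 8 (mod 11), x ≡ 11 (mod 23) ⇒ x ≡ 195 (mod 253).

195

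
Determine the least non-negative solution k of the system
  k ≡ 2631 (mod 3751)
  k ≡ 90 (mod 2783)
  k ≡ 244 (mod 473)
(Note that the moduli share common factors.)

542775

gcd(3751, 2783) = 121 and 121 | (90 − 2631), so the pair is consistent; merging gives k ≡ 25137 (mod 86273), where 86273 = lcm(3751, 2783).
gcd(86273, 473) = 11 and 11 | (244 − 25137), so the pair is consistent; merging gives k ≡ 542775 (mod 3709739), where 3709739 = lcm(86273, 473).
The solution is unique modulo lcm(3751, 2783, 473) = 3709739.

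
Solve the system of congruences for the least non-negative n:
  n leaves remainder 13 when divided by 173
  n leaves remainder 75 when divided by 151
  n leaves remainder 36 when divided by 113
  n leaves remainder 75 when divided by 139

86474755

Combine the congruences pairwise.
From n ≡ 13 (mod 173) write n = 13 + 173t. Substituting into n ≡ 75 (mod 151) gives 173t ≡ 62 (mod 151), and since 22⁻¹ ≡ 103 (mod 151), t ≡ 44. Hence n ≡ 13 + 173·44 = 7625 (mod 26123).
From n ≡ 7625 (mod 26123) write n = 7625 + 26123t. Substituting into n ≡ 36 (mod 113) gives 26123t ≡ 95 (mod 113), and since 20⁻¹ ≡ 17 (mod 113), t ≡ 33. Hence n ≡ 7625 + 26123·33 = 869684 (mod 2951899).
From n ≡ 869684 (mod 2951899) write n = 869684 + 2951899t. Substituting into n ≡ 75 (mod 139) gives 2951899t ≡ 114 (mod 139), and since 95⁻¹ ≡ 60 (mod 139), t ≡ 29. Hence n ≡ 869684 + 2951899·29 = 86474755 (mod 410313961).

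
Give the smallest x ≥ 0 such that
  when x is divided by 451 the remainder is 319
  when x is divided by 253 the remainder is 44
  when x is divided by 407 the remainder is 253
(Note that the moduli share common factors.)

158169

gcd(451, 253) = 11 and 11 | (44 − 319), so the pair is consistent; merging gives x ≡ 2574 (mod 10373), where 10373 = lcm(451, 253).
gcd(10373, 407) = 11 and 11 | (253 − 2574), so the pair is consistent; merging gives x ≡ 158169 (mod 383801), where 383801 = lcm(10373, 407).
The solution is unique modulo lcm(451, 253, 407) = 383801.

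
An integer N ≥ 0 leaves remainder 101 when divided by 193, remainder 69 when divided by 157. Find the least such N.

6663

Combine the congruences pairwise.
From N ≡ 101 (mod 193) write N = 101 + 193t. Substituting into N ≡ 69 (mod 157) gives 193t ≡ 125 (mod 157), and since 36⁻¹ ≡ 48 (mod 157), t ≡ 34. Hence N ≡ 101 + 193·34 = 6663 (mod 30301).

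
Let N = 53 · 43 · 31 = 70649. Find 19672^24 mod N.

45510

Mod 53: 19672 ≡ 9; 9^24 ≡ 36 (mod 53).
Mod 43: 19672 ≡ 21; 21^24 ≡ 16 (mod 43).
Mod 31: 19672 ≡ 18; 18^24 ≡ 2 (mod 31).
Combine by CRT: x ≡ 36 (mod 53), x ≡ 16 (mod 43), x ≡ 2 (mod 31) ⇒ x ≡ 45510 (mod 70649).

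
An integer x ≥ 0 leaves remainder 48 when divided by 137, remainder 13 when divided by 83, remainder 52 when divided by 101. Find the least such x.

From x ≡ 48 (mod 137) write x = 48 + 137t. Substituting into x ≡ 13 (mod 83) gives 137t ≡ 48 (mod 83), and since 54⁻¹ ≡ 20 (mod 83), t ≡ 47. Hence x ≡ 48 + 137·47 = 6487 (mod 11371).
From x ≡ 6487 (mod 11371) write x = 6487 + 11371t. Substituting into x ≡ 52 (mod 101) gives 11371t ≡ 29 (mod 101), and since 59⁻¹ ≡ 12 (mod 101), t ≡ 45. Hence x ≡ 6487 + 11371·45 = 518182 (mod 1148471).

518182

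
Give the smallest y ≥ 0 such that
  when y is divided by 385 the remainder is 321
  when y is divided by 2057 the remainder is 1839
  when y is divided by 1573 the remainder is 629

518146

Combine the congruences pairwise.
gcd(385, 2057) = 11 and 11 | (1839 − 321), so the pair is consistent; merging gives y ≡ 14181 (mod 71995), where 71995 = lcm(385, 2057).
gcd(71995, 1573) = 121 and 121 | (629 − 14181), so the pair is consistent; merging gives y ≡ 518146 (mod 935935), where 935935 = lcm(71995, 1573).
The solution is unique modulo lcm(385, 2057, 1573) = 935935.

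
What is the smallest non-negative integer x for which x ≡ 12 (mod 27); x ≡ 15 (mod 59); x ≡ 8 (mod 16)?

4440

Combine the congruences pairwise.
From x ≡ 12 (mod 27) write x = 12 + 27t. Substituting into x ≡ 15 (mod 59) gives 27t ≡ 3 (mod 59), and since 27⁻¹ ≡ 35 (mod 59), t ≡ 46. Hence x ≡ 12 + 27·46 = 1254 (mod 1593).
From x ≡ 1254 (mod 1593) write x = 1254 + 1593t. Substituting into x ≡ 8 (mod 16) gives 1593t ≡ 2 (mod 16), and since 9⁻¹ ≡ 9 (mod 16), t ≡ 2. Hence x ≡ 1254 + 1593·2 = 4440 (mod 25488).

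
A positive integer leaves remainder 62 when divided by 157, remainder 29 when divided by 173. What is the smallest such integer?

19059

Combine the congruences pairwise.
From k ≡ 62 (mod 157) write k = 62 + 157t. Substituting into k ≡ 29 (mod 173) gives 157t ≡ 140 (mod 173), and since 157⁻¹ ≡ 54 (mod 173), t ≡ 121. Hence k ≡ 62 + 157·121 = 19059 (mod 27161).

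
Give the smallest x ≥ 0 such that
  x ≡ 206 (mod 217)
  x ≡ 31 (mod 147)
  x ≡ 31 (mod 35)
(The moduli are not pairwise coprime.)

gcd(217, 147) = 7 and 7 | (31 − 206), so the pair is consistent; merging gives x ≡ 1942 (mod 4557), where 4557 = lcm(217, 147).
gcd(4557, 35) = 7 and 7 | (31 − 1942), so the pair is consistent; merging gives x ≡ 11056 (mod 22785), where 22785 = lcm(4557, 35).
The solution is unique modulo lcm(217, 147, 35) = 22785.

11056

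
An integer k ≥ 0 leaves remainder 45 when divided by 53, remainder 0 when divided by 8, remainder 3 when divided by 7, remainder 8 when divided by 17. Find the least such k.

From k ≡ 45 (mod 53) write k = 45 + 53t. Substituting into k ≡ 0 (mod 8) gives 53t ≡ 3 (mod 8), and since 5⁻¹ ≡ 5 (mod 8), t ≡ 7. Hence k ≡ 45 + 53·7 = 416 (mod 424).
From k ≡ 416 (mod 424) write k = 416 + 424t. Substituting into k ≡ 3 (mod 7) gives 424t ≡ 0 (mod 7), and since 4⁻¹ ≡ 2 (mod 7), t ≡ 0. Hence k ≡ 416 + 424·0 = 416 (mod 2968).
From k ≡ 416 (mod 2968) write k = 416 + 2968t. Substituting into k ≡ 8 (mod 17) gives 2968t ≡ 0 (mod 17), and since 10⁻¹ ≡ 12 (mod 17), t ≡ 0. Hence k ≡ 416 + 2968·0 = 416 (mod 50456).

416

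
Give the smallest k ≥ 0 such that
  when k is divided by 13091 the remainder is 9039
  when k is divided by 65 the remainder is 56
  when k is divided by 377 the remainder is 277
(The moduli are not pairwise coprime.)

Combine the congruences pairwise.
gcd(13091, 65) = 13 and 13 | (56 − 9039), so the pair is consistent; merging gives k ≡ 35221 (mod 65455), where 65455 = lcm(13091, 65).
gcd(65455, 377) = 13 and 13 | (277 − 35221), so the pair is consistent; merging gives k ≡ 1017046 (mod 1898195), where 1898195 = lcm(65455, 377).
The solution is unique modulo lcm(13091, 65, 377) = 1898195.

1017046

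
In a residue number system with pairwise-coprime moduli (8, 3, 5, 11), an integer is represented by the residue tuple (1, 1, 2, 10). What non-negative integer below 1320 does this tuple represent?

1297

The moduli are pairwise coprime; N = 8·3·5·11 = 1320.
N/8 = 165; 165 ≡ 5 (mod 8); 5·5 ≡ 1, so inverse 5.
N/3 = 440; 440 ≡ 2 (mod 3); 2·2 ≡ 1, so inverse 2.
N/5 = 264; 264 ≡ 4 (mod 5); 4·4 ≡ 1, so inverse 4.
N/11 = 120; 120 ≡ 10 (mod 11); 10·10 ≡ 1, so inverse 10.
x ≡ 1·165·5 + 1·440·2 + 2·264·4 + 10·120·10 = 15817.
15817 mod 1320 = 1297.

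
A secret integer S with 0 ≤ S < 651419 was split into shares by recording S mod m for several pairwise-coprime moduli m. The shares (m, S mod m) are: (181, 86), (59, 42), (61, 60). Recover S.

521366

The moduli are pairwise coprime; N = 181·59·61 = 651419.
N/181 = 3599; 3599 ≡ 160 (mod 181); 160·112 ≡ 1, so inverse 112.
N/59 = 11041; 11041 ≡ 8 (mod 59); 8·37 ≡ 1, so inverse 37.
N/61 = 10679; 10679 ≡ 4 (mod 61); 4·46 ≡ 1, so inverse 46.
S ≡ 86·3599·112 + 42·11041·37 + 60·10679·46 = 81297322.
81297322 mod 651419 = 521366.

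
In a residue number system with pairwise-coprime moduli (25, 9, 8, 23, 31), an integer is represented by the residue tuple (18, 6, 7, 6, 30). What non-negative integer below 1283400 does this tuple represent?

The moduli are pairwise coprime; N = 25·9·8·23·31 = 1283400.
N/25 = 51336; 51336 ≡ 11 (mod 25); 11·16 ≡ 1, so inverse 16.
N/9 = 142600; 142600 ≡ 4 (mod 9); 4·7 ≡ 1, so inverse 7.
N/8 = 160425; 160425 ≡ 1 (mod 8), inverse 1.
N/23 = 55800; 55800 ≡ 2 (mod 23); 2·12 ≡ 1, so inverse 12.
N/31 = 41400; 41400 ≡ 15 (mod 31); 15·29 ≡ 1, so inverse 29.
x ≡ 18·51336·16 + 6·142600·7 + 7·160425·1 + 6·55800·12 + 30·41400·29 = 61932543.
61932543 mod 1283400 = 329343.

329343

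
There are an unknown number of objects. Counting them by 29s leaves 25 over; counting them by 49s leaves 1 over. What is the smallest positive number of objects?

344

Combine the congruences pairwise.
From N ≡ 25 (mod 29) write N = 25 + 29t. Substituting into N ≡ 1 (mod 49) gives 29t ≡ 25 (mod 49), and since 29⁻¹ ≡ 22 (mod 49), t ≡ 11. Hence N ≡ 25 + 29·11 = 344 (mod 1421).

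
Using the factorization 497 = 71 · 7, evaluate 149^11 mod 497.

102

Mod 71: 149 ≡ 7; 7^11 ≡ 31 (mod 71).
Mod 7: 149 ≡ 2; by Fermat, exponent reduces to 11 mod 6 = 5; 2^5 ≡ 4 (mod 7).
Combine by CRT: x ≡ 31 (mod 71), x ≡ 4 (mod 7) ⇒ x ≡ 102 (mod 497).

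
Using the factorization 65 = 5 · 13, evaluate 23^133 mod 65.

23

Mod 5: 23 ≡ 3; by Fermat, exponent reduces to 133 mod 4 = 1; 3^1 ≡ 3 (mod 5).
Mod 13: 23 ≡ 10; by Fermat, exponent reduces to 133 mod 12 = 1; 10^1 ≡ 10 (mod 13).
Combine by CRT: x ≡ 3 (mod 5), x ≡ 10 (mod 13) ⇒ x ≡ 23 (mod 65).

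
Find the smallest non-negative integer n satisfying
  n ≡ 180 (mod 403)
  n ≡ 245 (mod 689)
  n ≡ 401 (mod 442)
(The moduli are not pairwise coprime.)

472899

gcd(403, 689) = 13 and 13 | (245 − 180), so the pair is consistent; merging gives n ≡ 3001 (mod 21359), where 21359 = lcm(403, 689).
gcd(21359, 442) = 13 and 13 | (401 − 3001), so the pair is consistent; merging gives n ≡ 472899 (mod 726206), where 726206 = lcm(21359, 442).
The solution is unique modulo lcm(403, 689, 442) = 726206.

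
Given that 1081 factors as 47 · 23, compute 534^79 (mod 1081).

Mod 47: 534 ≡ 17; by Fermat, exponent reduces to 79 mod 46 = 33; 17^33 ≡ 28 (mod 47).
Mod 23: 534 ≡ 5; by Fermat, exponent reduces to 79 mod 22 = 13; 5^13 ≡ 21 (mod 23).
Combine by CRT: x ≡ 28 (mod 47), x ≡ 21 (mod 23) ⇒ x ≡ 780 (mod 1081).

780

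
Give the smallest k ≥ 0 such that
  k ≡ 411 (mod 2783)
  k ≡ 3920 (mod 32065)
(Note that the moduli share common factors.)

356635

Combine the congruences pairwise.
gcd(2783, 32065) = 121 and 121 | (3920 − 411), so the pair is consistent; merging gives k ≡ 356635 (mod 737495), where 737495 = lcm(2783, 32065).
The solution is unique modulo lcm(2783, 32065) = 737495.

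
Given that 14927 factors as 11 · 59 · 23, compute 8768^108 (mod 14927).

Mod 11: 8768 ≡ 1; by Fermat, exponent reduces to 108 mod 10 = 8; 1^8 ≡ 1 (mod 11).
Mod 59: 8768 ≡ 36; by Fermat, exponent reduces to 108 mod 58 = 50; 36^50 ≡ 48 (mod 59).
Mod 23: 8768 ≡ 5; by Fermat, exponent reduces to 108 mod 22 = 20; 5^20 ≡ 12 (mod 23).
Combine by CRT: x ≡ 1 (mod 11), x ≡ 48 (mod 59), x ≡ 12 (mod 23) ⇒ x ≡ 4060 (mod 14927).

4060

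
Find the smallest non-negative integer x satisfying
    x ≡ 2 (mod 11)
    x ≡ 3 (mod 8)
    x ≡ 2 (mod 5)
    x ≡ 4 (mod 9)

2587

The moduli are pairwise coprime; N = 11·8·5·9 = 3960.
N/11 = 360; 360 ≡ 8 (mod 11); 8·7 ≡ 1, so inverse 7.
N/8 = 495; 495 ≡ 7 (mod 8); 7·7 ≡ 1, so inverse 7.
N/5 = 792; 792 ≡ 2 (mod 5); 2·3 ≡ 1, so inverse 3.
N/9 = 440; 440 ≡ 8 (mod 9); 8·8 ≡ 1, so inverse 8.
x ≡ 2·360·7 + 3·495·7 + 2·792·3 + 4·440·8 = 34267.
34267 mod 3960 = 2587.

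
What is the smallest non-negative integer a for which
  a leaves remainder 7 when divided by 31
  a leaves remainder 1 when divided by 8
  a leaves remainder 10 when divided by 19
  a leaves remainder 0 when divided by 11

49049

Combine the congruences pairwise.
From a ≡ 7 (mod 31) write a = 7 + 31t. Substituting into a ≡ 1 (mod 8) gives 31t ≡ 2 (mod 8), and since 7⁻¹ ≡ 7 (mod 8), t ≡ 6. Hence a ≡ 7 + 31·6 = 193 (mod 248).
From a ≡ 193 (mod 248) write a = 193 + 248t. Substituting into a ≡ 10 (mod 19) gives 248t ≡ 7 (mod 19), and since 1⁻¹ ≡ 1 (mod 19), t ≡ 7. Hence a ≡ 193 + 248·7 = 1929 (mod 4712).
From a ≡ 1929 (mod 4712) write a = 1929 + 4712t. Substituting into a ≡ 0 (mod 11) gives 4712t ≡ 7 (mod 11), and since 4⁻¹ ≡ 3 (mod 11), t ≡ 10. Hence a ≡ 1929 + 4712·10 = 49049 (mod 51832).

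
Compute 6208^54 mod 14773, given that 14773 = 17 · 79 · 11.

11201

Mod 17: 6208 ≡ 3; by Fermat, exponent reduces to 54 mod 16 = 6; 3^6 ≡ 15 (mod 17).
Mod 79: 6208 ≡ 46; 46^54 ≡ 62 (mod 79).
Mod 11: 6208 ≡ 4; by Fermat, exponent reduces to 54 mod 10 = 4; 4^4 ≡ 3 (mod 11).
Combine by CRT: x ≡ 15 (mod 17), x ≡ 62 (mod 79), x ≡ 3 (mod 11) ⇒ x ≡ 11201 (mod 14773).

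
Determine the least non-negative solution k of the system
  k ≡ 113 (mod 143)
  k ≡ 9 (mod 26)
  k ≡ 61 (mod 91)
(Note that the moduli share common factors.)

gcd(143, 26) = 13 and 13 | (9 − 113), so the pair is consistent; merging gives k ≡ 113 (mod 286), where 286 = lcm(143, 26).
gcd(286, 91) = 13 and 13 | (61 − 113), so the pair is consistent; merging gives k ≡ 971 (mod 2002), where 2002 = lcm(286, 91).
The solution is unique modulo lcm(143, 26, 91) = 2002.

971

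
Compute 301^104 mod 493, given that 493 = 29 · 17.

339

Mod 29: 301 ≡ 11; by Fermat, exponent reduces to 104 mod 28 = 20; 11^20 ≡ 20 (mod 29).
Mod 17: 301 ≡ 12; by Fermat, exponent reduces to 104 mod 16 = 8; 12^8 ≡ 16 (mod 17).
Combine by CRT: x ≡ 20 (mod 29), x ≡ 16 (mod 17) ⇒ x ≡ 339 (mod 493).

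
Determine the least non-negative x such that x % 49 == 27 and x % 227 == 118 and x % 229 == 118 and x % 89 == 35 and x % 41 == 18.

The moduli are pairwise coprime; N = 49·227·229·89·41 = 9294612383.
N/49 = 189685967; 189685967 ≡ 9 (mod 49); 9·11 ≡ 1, so inverse 11.
N/227 = 40945429; 40945429 ≡ 77 (mod 227); 77·171 ≡ 1, so inverse 171.
N/229 = 40587827; 40587827 ≡ 96 (mod 229); 96·198 ≡ 1, so inverse 198.
N/89 = 104433847; 104433847 ≡ 1 (mod 89), inverse 1.
N/41 = 226697863; 226697863 ≡ 7 (mod 41); 7·6 ≡ 1, so inverse 6.
x ≡ 27·189685967·11 + 118·40945429·171 + 118·40587827·198 + 35·104433847·1 + 18·226697863·6 = 1858966142438.
1858966142438 mod 9294612383 = 43665838.

43665838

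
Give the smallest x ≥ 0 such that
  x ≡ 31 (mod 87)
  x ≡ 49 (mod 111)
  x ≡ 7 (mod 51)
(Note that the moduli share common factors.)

15256

gcd(87, 111) = 3 and 3 | (49 − 31), so the pair is consistent; merging gives x ≡ 2380 (mod 3219), where 3219 = lcm(87, 111).
gcd(3219, 51) = 3 and 3 | (7 − 2380), so the pair is consistent; merging gives x ≡ 15256 (mod 54723), where 54723 = lcm(3219, 51).
The solution is unique modulo lcm(87, 111, 51) = 54723.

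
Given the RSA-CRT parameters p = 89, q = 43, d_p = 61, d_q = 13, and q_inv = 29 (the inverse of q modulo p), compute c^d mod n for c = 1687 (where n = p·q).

m₁ = c^(d_p) mod p: c ≡ 85 (mod 89), and 85^61 mod 89 = 87.
m₂ = c^(d_q) mod q: c ≡ 10 (mod 43), and 10^13 mod 43 = 38.
h = q_inv·(m₁ − m₂) mod p = 29·(87 − 38) mod 89 = 86.
m = m₂ + h·q = 38 + 86·43 = 3736.

3736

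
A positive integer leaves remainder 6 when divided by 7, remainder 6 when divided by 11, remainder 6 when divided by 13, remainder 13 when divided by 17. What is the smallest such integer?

The moduli are pairwise coprime; N = 7·11·13·17 = 17017.
N/7 = 2431; 2431 ≡ 2 (mod 7); 2·4 ≡ 1, so inverse 4.
N/11 = 1547; 1547 ≡ 7 (mod 11); 7·8 ≡ 1, so inverse 8.
N/13 = 1309; 1309 ≡ 9 (mod 13); 9·3 ≡ 1, so inverse 3.
N/17 = 1001; 1001 ≡ 15 (mod 17); 15·8 ≡ 1, so inverse 8.
k ≡ 6·2431·4 + 6·1547·8 + 6·1309·3 + 13·1001·8 = 260266.
260266 mod 17017 = 5011.

5011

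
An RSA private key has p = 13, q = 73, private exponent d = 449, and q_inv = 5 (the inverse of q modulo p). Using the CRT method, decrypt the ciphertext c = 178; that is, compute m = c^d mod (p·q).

d_p = d mod (p−1) = 449 mod 12 = 5; d_q = d mod (q−1) = 17.
m₁ = c^(d_p) mod p: c ≡ 9 (mod 13), and 9^5 mod 13 = 3.
m₂ = c^(d_q) mod q: c ≡ 32 (mod 73), and 32^17 mod 73 = 16.
h = q_inv·(m₁ − m₂) mod p = 5·(3 − 16) mod 13 = 0.
m = m₂ + h·q = 16 + 0·73 = 16.

16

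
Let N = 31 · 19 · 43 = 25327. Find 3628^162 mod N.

Mod 31: 3628 ≡ 1; by Fermat, exponent reduces to 162 mod 30 = 12; 1^12 ≡ 1 (mod 31).
Mod 19: 3628 ≡ 18; since 18 | 162, by Fermat 18^162 ≡ 1 (mod 19).
Mod 43: 3628 ≡ 16; by Fermat, exponent reduces to 162 mod 42 = 36; 16^36 ≡ 16 (mod 43).
Combine by CRT: x ≡ 1 (mod 31), x ≡ 1 (mod 19), x ≡ 16 (mod 43) ⇒ x ≡ 12959 (mod 25327).

12959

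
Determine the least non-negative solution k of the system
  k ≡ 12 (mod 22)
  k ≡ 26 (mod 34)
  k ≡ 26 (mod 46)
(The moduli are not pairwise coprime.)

6282

Combine the congruences pairwise.
gcd(22, 34) = 2 and 2 | (26 − 12), so the pair is consistent; merging gives k ≡ 298 (mod 374), where 374 = lcm(22, 34).
gcd(374, 46) = 2 and 2 | (26 − 298), so the pair is consistent; merging gives k ≡ 6282 (mod 8602), where 8602 = lcm(374, 46).
The solution is unique modulo lcm(22, 34, 46) = 8602.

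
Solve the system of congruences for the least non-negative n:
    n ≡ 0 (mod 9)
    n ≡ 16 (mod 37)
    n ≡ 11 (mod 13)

2754

The moduli are pairwise coprime; M = 9·37·13 = 4329.
M/9 = 481; 481 ≡ 4 (mod 9); 4·7 ≡ 1, so inverse 7.
M/37 = 117; 117 ≡ 6 (mod 37); 6·31 ≡ 1, so inverse 31.
M/13 = 333; 333 ≡ 8 (mod 13); 8·5 ≡ 1, so inverse 5.
n ≡ 0·481·7 + 16·117·31 + 11·333·5 = 76347.
76347 mod 4329 = 2754.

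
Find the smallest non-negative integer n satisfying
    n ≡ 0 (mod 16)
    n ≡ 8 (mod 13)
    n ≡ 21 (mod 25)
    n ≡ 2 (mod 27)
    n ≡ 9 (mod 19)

From n ≡ 0 (mod 16) write n = 0 + 16t. Substituting into n ≡ 8 (mod 13) gives 16t ≡ 8 (mod 13), and since 3⁻¹ ≡ 9 (mod 13), t ≡ 7. Hence n ≡ 0 + 16·7 = 112 (mod 208).
From n ≡ 112 (mod 208) write n = 112 + 208t. Substituting into n ≡ 21 (mod 25) gives 208t ≡ 9 (mod 25), and since 8⁻¹ ≡ 22 (mod 25), t ≡ 23. Hence n ≡ 112 + 208·23 = 4896 (mod 5200).
From n ≡ 4896 (mod 5200) write n = 4896 + 5200t. Substituting into n ≡ 2 (mod 27) gives 5200t ≡ 20 (mod 27), and since 16⁻¹ ≡ 22 (mod 27), t ≡ 8. Hence n ≡ 4896 + 5200·8 = 46496 (mod 140400).
From n ≡ 46496 (mod 140400) write n = 46496 + 140400t. Substituting into n ≡ 9 (mod 19) gives 140400t ≡ 6 (mod 19), and since 9⁻¹ ≡ 17 (mod 19), t ≡ 7. Hence n ≡ 46496 + 140400·7 = 1029296 (mod 2667600).

1029296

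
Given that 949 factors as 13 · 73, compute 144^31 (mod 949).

495

Mod 13: 144 ≡ 1; by Fermat, exponent reduces to 31 mod 12 = 7; 1^7 ≡ 1 (mod 13).
Mod 73: 144 ≡ 71; 71^31 ≡ 57 (mod 73).
Combine by CRT: x ≡ 1 (mod 13), x ≡ 57 (mod 73) ⇒ x ≡ 495 (mod 949).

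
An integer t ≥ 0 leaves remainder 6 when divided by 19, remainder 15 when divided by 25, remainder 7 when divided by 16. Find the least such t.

The moduli are pairwise coprime; N = 19·25·16 = 7600.
N/19 = 400; 400 ≡ 1 (mod 19), inverse 1.
N/25 = 304; 304 ≡ 4 (mod 25); 4·19 ≡ 1, so inverse 19.
N/16 = 475; 475 ≡ 11 (mod 16); 11·3 ≡ 1, so inverse 3.
t ≡ 6·400·1 + 15·304·19 + 7·475·3 = 99015.
99015 mod 7600 = 215.

215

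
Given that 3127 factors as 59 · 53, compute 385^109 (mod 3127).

563

Mod 59: 385 ≡ 31; by Fermat, exponent reduces to 109 mod 58 = 51; 31^51 ≡ 32 (mod 59).
Mod 53: 385 ≡ 14; by Fermat, exponent reduces to 109 mod 52 = 5; 14^5 ≡ 33 (mod 53).
Combine by CRT: x ≡ 32 (mod 59), x ≡ 33 (mod 53) ⇒ x ≡ 563 (mod 3127).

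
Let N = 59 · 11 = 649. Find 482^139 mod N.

544

Mod 59: 482 ≡ 10; by Fermat, exponent reduces to 139 mod 58 = 23; 10^23 ≡ 13 (mod 59).
Mod 11: 482 ≡ 9; by Fermat, exponent reduces to 139 mod 10 = 9; 9^9 ≡ 5 (mod 11).
Combine by CRT: x ≡ 13 (mod 59), x ≡ 5 (mod 11) ⇒ x ≡ 544 (mod 649).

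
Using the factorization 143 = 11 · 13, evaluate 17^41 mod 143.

Mod 11: 17 ≡ 6; by Fermat, exponent reduces to 41 mod 10 = 1; 6^1 ≡ 6 (mod 11).
Mod 13: 17 ≡ 4; by Fermat, exponent reduces to 41 mod 12 = 5; 4^5 ≡ 10 (mod 13).
Combine by CRT: x ≡ 6 (mod 11), x ≡ 10 (mod 13) ⇒ x ≡ 127 (mod 143).

127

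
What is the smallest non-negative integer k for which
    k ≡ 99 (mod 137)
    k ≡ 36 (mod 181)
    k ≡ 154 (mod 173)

Combine the congruences pairwise.
From k ≡ 99 (mod 137) write k = 99 + 137t. Substituting into k ≡ 36 (mod 181) gives 137t ≡ 118 (mod 181), and since 137⁻¹ ≡ 37 (mod 181), t ≡ 22. Hence k ≡ 99 + 137·22 = 3113 (mod 24797).
From k ≡ 3113 (mod 24797) write k = 3113 + 24797t. Substituting into k ≡ 154 (mod 173) gives 24797t ≡ 155 (mod 173), and since 58⁻¹ ≡ 3 (mod 173), t ≡ 119. Hence k ≡ 3113 + 24797·119 = 2953956 (mod 4289881).

2953956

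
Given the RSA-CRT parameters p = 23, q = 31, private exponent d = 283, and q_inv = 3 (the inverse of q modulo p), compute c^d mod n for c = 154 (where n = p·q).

495

d_p = d mod (p−1) = 283 mod 22 = 19; d_q = d mod (q−1) = 13.
m₁ = c^(d_p) mod p: c ≡ 16 (mod 23), and 16^19 mod 23 = 12.
m₂ = c^(d_q) mod q: c ≡ 30 (mod 31), and 30^13 mod 31 = 30.
h = q_inv·(m₁ − m₂) mod p = 3·(12 − 30) mod 23 = 15.
m = m₂ + h·q = 30 + 15·31 = 495.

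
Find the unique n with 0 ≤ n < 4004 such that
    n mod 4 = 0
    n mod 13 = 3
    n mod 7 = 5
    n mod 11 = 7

1888

The moduli are pairwise coprime; M = 4·13·7·11 = 4004.
M/4 = 1001; 1001 ≡ 1 (mod 4), inverse 1.
M/13 = 308; 308 ≡ 9 (mod 13); 9·3 ≡ 1, so inverse 3.
M/7 = 572; 572 ≡ 5 (mod 7); 5·3 ≡ 1, so inverse 3.
M/11 = 364; 364 ≡ 1 (mod 11), inverse 1.
n ≡ 0·1001·1 + 3·308·3 + 5·572·3 + 7·364·1 = 13900.
13900 mod 4004 = 1888.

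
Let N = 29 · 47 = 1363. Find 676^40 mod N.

285

Mod 29: 676 ≡ 9; by Fermat, exponent reduces to 40 mod 28 = 12; 9^12 ≡ 24 (mod 29).
Mod 47: 676 ≡ 18; 18^40 ≡ 3 (mod 47).
Combine by CRT: x ≡ 24 (mod 29), x ≡ 3 (mod 47) ⇒ x ≡ 285 (mod 1363).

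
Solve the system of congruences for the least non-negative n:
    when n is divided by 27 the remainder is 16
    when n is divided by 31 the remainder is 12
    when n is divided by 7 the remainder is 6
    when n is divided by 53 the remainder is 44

From n ≡ 16 (mod 27) write n = 16 + 27t. Substituting into n ≡ 12 (mod 31) gives 27t ≡ 27 (mod 31), and since 27⁻¹ ≡ 23 (mod 31), t ≡ 1. Hence n ≡ 16 + 27·1 = 43 (mod 837).
From n ≡ 43 (mod 837) write n = 43 + 837t. Substituting into n ≡ 6 (mod 7) gives 837t ≡ 5 (mod 7), and since 4⁻¹ ≡ 2 (mod 7), t ≡ 3. Hence n ≡ 43 + 837·3 = 2554 (mod 5859).
From n ≡ 2554 (mod 5859) write n = 2554 + 5859t. Substituting into n ≡ 44 (mod 53) gives 5859t ≡ 34 (mod 53), and since 29⁻¹ ≡ 11 (mod 53), t ≡ 3. Hence n ≡ 2554 + 5859·3 = 20131 (mod 310527).

20131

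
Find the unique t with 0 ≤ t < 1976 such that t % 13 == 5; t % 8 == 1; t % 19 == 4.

Combine the congruences pairwise.
From t ≡ 5 (mod 13) write t = 5 + 13s. Substituting into t ≡ 1 (mod 8) gives 13s ≡ 4 (mod 8), and since 5⁻¹ ≡ 5 (mod 8), s ≡ 4. Hence t ≡ 5 + 13·4 = 57 (mod 104).
From t ≡ 57 (mod 104) write t = 57 + 104s. Substituting into t ≡ 4 (mod 19) gives 104s ≡ 4 (mod 19), and since 9⁻¹ ≡ 17 (mod 19), s ≡ 11. Hence t ≡ 57 + 104·11 = 1201 (mod 1976).

1201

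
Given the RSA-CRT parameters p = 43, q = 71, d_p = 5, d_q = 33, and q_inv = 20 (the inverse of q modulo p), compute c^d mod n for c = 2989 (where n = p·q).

1888

m₁ = c^(d_p) mod p: c ≡ 22 (mod 43), and 22^5 mod 43 = 39.
m₂ = c^(d_q) mod q: c ≡ 7 (mod 71), and 7^33 mod 71 = 42.
h = q_inv·(m₁ − m₂) mod p = 20·(39 − 42) mod 43 = 26.
m = m₂ + h·q = 42 + 26·71 = 1888.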